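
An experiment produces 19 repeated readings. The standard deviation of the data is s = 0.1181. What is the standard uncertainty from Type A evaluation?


u_A = s / sqrt(n)
u_A = 0.1181 / sqrt(19)
u_A = 0.1181 / 4.3588989
u_A = 0.0271

0.0271


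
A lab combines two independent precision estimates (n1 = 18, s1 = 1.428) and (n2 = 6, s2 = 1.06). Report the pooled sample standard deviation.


s_p = sqrt(((n1-1)*s1^2 + (n2-1)*s2^2) / (n1+n2-2))
numerator = (18-1)*1.428^2 + (6-1)*1.06^2 = 34.666128 + 5.618 = 40.284128
denominator = 18 + 6 - 2 = 22
s_p^2 = 40.284128 / 22 = 1.8310967
s_p = sqrt(1.8310967) = 1.3532

1.3532


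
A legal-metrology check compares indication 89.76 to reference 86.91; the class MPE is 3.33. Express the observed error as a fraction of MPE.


e = indication - reference = 89.76 - 86.91 = 2.8500
|e| = 2.8500
ratio = |e| / MPE = 2.8500 / 3.33
ratio = 0.8559

0.8559


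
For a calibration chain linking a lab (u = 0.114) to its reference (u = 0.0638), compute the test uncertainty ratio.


TUR = u_lab / u_ref
= 0.114 / 0.0638
= 1.7868

1.7868


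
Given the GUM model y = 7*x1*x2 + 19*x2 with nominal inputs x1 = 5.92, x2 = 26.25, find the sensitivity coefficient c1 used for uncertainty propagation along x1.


y = 7*x1*x2 + 19*x2
dy/dx1 = 7*x2
Evaluate at x2 = 26.25: c1 = 7 * 26.25
c1 = 183.7500

183.7500


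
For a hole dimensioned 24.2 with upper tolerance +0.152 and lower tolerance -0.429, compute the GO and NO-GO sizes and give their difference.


GO = nominal - lower_tol (smallest hole = maximum material condition)
GO = 24.2 - 0.429 = 23.771
NO-GO = nominal + upper_tol (largest hole = least material condition)
NO-GO = 24.2 + 0.152 = 24.352
spread = NO-GO - GO = 24.352 - 23.771 = 0.5810

0.5810


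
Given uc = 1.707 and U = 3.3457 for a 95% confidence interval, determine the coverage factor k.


k = U / uc
k = 3.3457 / 1.707
k = 1.96

1.96


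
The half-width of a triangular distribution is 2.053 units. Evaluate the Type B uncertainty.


u_B = half_width / sqrt(6)
u_B = 2.053 / 2.4494897
u_B = 0.8381

0.8381


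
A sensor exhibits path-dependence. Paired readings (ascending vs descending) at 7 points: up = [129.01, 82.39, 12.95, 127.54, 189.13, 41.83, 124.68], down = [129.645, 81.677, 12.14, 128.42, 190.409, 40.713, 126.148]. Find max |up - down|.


|129.01 - 129.645| = 0.6350
|82.39 - 81.677| = 0.7130
|12.95 - 12.14| = 0.8100
|127.54 - 128.42| = 0.8800
|189.13 - 190.409| = 1.2790
|41.83 - 40.713| = 1.1170
|124.68 - 126.148| = 1.4680
hysteresis = max(diffs) = 1.4680

1.4680


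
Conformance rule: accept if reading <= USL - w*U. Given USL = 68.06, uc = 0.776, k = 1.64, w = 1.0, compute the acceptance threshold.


U = k * uc = 1.64 * 0.776 = 1.27264
guard band g = w * U = 1.0 * 1.27264 = 1.27264
AL = USL - g = 68.06 - 1.27264
AL = 66.7874

66.7874


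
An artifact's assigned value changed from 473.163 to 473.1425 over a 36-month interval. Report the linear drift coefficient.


rate = (v2 - v1) / months
= (473.1425 - 473.163) / 36
= -0.0205 / 36
= -5.6944e-04

-5.6944e-04


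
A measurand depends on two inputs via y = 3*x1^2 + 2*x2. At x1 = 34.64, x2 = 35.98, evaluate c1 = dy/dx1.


y = 3*x1^2 + 2*x2
dy/dx1 = 2*3*x1
Evaluate at x1 = 34.64: c1 = 6 * 34.64
c1 = 207.8400

207.8400


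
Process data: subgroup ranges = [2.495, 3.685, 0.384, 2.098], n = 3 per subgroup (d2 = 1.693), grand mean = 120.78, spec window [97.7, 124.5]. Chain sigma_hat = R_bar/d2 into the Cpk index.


R_bar = (2.495 + 3.685 + 0.384 + 2.098) / 4 = 2.1655
sigma = R_bar / d2 = 2.1655 / 1.693 = 1.2790904
Cp = (USL - LSL)/(6*sigma) = (124.5 - 97.7)/(6*1.2790904) = 3.4921
Cpu = (124.5 - 120.78)/(3*1.2790904) = 0.9694
Cpl = (120.78 - 97.7)/(3*1.2790904) = 6.0147
Cpk = min(Cpu, Cpl) = 0.9694

0.9694


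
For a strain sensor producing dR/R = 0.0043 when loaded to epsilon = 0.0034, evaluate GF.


GF = (dR/R) / epsilon
= 0.0043 / 0.0034
= 1.2647

1.2647


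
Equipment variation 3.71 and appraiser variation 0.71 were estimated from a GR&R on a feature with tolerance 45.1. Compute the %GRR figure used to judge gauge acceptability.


GRR = sqrt(EV^2 + AV^2) = sqrt(3.71^2 + 0.71^2) = 3.7773271
%GRR = GRR / tol * 100 = 3.7773271 / 45.1 * 100
%GRR = 8.3754

8.3754


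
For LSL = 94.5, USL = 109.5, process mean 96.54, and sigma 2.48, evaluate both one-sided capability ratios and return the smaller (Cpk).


Cpu = (USL - mean) / (3*sigma) = (109.5 - 96.54) / (3*2.48) = 1.7419
Cpl = (mean - LSL) / (3*sigma) = (96.54 - 94.5) / (3*2.48) = 0.2742
Cpk = min(Cpu, Cpl) = 0.2742

0.2742


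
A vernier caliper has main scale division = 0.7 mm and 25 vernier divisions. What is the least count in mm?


LC = MSD / n_div
= 0.7 / 25
= 0.0280

0.0280


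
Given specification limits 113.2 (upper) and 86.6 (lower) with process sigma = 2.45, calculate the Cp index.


Cp = (USL - LSL) / (6 * sigma)
= (113.2 - 86.6) / (6 * 2.45)
= 26.6000 / 14.7000
= 1.8095

1.8095


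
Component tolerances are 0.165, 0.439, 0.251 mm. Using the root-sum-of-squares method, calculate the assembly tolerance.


RSS = sqrt(0.165^2 + 0.439^2 + 0.251^2)
= sqrt(0.282947)
= 0.5319

0.5319


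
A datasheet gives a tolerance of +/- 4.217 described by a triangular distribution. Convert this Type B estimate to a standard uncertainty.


u_B = half_width / sqrt(6)
u_B = 4.217 / 2.4494897
u_B = 1.7216

1.7216


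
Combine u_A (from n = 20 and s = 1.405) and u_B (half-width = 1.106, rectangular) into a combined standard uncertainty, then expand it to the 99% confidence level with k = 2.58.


u_A = s / sqrt(n) = 1.405 / sqrt(20) = 0.31416755
u_B = half_width / sqrt(3) = 1.106 / sqrt(3) = 0.6385494
uc = sqrt(u_A^2 + u_B^2) = sqrt(0.31416755^2 + 0.6385494^2) = 0.71165061
U = k * uc = 2.58 * 0.71165061
U = 1.8361

1.8361


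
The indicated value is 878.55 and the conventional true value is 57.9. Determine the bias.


Systematic error = measured - true
= 878.55 - 57.9
= 820.6500

820.6500


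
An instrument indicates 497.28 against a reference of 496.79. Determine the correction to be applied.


Correction = standard - reading
= 496.79 - 497.28
= -0.4900

-0.4900


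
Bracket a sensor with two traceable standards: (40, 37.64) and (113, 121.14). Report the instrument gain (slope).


slope = (y2 - y1) / (x2 - x1)
= (121.14 - 37.64) / (113 - 40)
= 83.5000 / 73
= 1.1438

1.1438


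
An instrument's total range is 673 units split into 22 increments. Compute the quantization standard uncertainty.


resolution = range / divisions
resolution = 673 / 22 = 30.590909
u_res = resolution / (2*sqrt(3))
u_res = 30.590909 / 3.4641016
u_res = 8.8308

8.8308


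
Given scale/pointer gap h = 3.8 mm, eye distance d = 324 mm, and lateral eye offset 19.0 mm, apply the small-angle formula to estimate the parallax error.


error = h * offset / d
= 3.8 * 19.0 / 324
= 0.2228

0.2228


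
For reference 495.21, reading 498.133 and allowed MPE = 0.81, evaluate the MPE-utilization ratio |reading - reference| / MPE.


e = indication - reference = 498.133 - 495.21 = 2.9230
|e| = 2.9230
ratio = |e| / MPE = 2.9230 / 0.81
ratio = 3.6086

3.6086


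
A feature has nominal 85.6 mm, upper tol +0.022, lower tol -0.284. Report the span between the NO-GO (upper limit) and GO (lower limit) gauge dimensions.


GO = nominal - lower_tol (smallest hole = maximum material condition)
GO = 85.6 - 0.284 = 85.316
NO-GO = nominal + upper_tol (largest hole = least material condition)
NO-GO = 85.6 + 0.022 = 85.622
spread = NO-GO - GO = 85.622 - 85.316 = 0.3060

0.3060


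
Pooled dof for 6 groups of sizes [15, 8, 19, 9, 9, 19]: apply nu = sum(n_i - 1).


nu = sum_i (n_i - 1)
nu = ((15 - 1) + (8 - 1) + (19 - 1) + (9 - 1) + (9 - 1) + (19 - 1))
nu = 14 + 7 + 18 + 8 + 8 + 18
nu = 73

73


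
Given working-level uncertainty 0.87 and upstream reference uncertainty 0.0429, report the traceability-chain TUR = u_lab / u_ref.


TUR = u_lab / u_ref
= 0.87 / 0.0429
= 20.2797

20.2797


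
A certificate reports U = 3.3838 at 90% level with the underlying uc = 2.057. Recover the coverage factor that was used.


k = U / uc
k = 3.3838 / 2.057
k = 1.645

1.645


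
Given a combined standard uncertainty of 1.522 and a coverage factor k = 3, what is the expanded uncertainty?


U = k * uc
U = 3 * 1.522
U = 4.5660

4.5660


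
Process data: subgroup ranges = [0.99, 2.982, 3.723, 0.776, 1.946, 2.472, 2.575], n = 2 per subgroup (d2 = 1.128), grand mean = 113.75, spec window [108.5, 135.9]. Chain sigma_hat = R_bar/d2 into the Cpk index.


R_bar = (0.99 + 2.982 + 3.723 + 0.776 + 1.946 + 2.472 + 2.575) / 7 = 2.2091429
sigma = R_bar / d2 = 2.2091429 / 1.128 = 1.95846
Cp = (USL - LSL)/(6*sigma) = (135.9 - 108.5)/(6*1.95846) = 2.3318
Cpu = (135.9 - 113.75)/(3*1.95846) = 3.7700
Cpl = (113.75 - 108.5)/(3*1.95846) = 0.8936
Cpk = min(Cpu, Cpl) = 0.8936

0.8936


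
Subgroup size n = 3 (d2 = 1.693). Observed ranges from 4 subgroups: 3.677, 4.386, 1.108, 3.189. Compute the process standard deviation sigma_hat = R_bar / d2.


R_bar = (3.677 + 4.386 + 1.108 + 3.189) / 4
R_bar = 12.36 / 4 = 3.09
sigma_hat = R_bar / d2 = 3.09 / 1.693 = 1.8252

1.8252


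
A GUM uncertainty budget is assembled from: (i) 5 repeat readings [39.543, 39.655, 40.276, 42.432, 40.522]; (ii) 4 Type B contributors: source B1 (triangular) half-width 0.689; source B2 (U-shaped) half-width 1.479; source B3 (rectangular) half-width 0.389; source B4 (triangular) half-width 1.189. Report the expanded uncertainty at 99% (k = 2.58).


mean = (39.543 + 39.655 + 40.276 + 42.432 + 40.522) / 5 = 40.4856
s = sqrt(sum((x - mean)^2)/(n-1)) = 1.1631983
u_A = s / sqrt(n) = 1.1631983 / sqrt(5) = 0.52019809
u_B1 = 0.689 / sqrt(6) = 0.28128307
u_B2 = 1.479 / sqrt(2) = 1.0458109
u_B3 = 0.389 / sqrt(3) = 0.22458925
u_B4 = 1.189 / sqrt(6) = 0.48540722
uc = sqrt(0.52019809^2 + 0.28128307^2 + 1.0458109^2 + 0.22458925^2 + 0.48540722^2) = 1.3151073
U = k * uc = 2.58 * 1.3151073
U = 3.3930

3.3930


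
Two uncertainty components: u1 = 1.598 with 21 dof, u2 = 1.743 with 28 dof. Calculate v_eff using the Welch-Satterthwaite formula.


uc = sqrt(u1^2 + u2^2) = sqrt(1.598^2 + 1.743^2) = 2.3646676
v_eff = uc^4 / (u1^4/v1 + u2^4/v2)
= 2.3646676^4 / (1.598^4/21 + 1.743^4/28)
= 31.266582 / 0.64015237
v_eff = 48.8424

48.8424


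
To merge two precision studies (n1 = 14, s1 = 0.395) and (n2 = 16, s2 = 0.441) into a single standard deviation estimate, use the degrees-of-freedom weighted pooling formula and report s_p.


s_p = sqrt(((n1-1)*s1^2 + (n2-1)*s2^2) / (n1+n2-2))
numerator = (14-1)*0.395^2 + (16-1)*0.441^2 = 2.028325 + 2.917215 = 4.94554
denominator = 14 + 16 - 2 = 28
s_p^2 = 4.94554 / 28 = 0.17662643
s_p = sqrt(0.17662643) = 0.4203

0.4203


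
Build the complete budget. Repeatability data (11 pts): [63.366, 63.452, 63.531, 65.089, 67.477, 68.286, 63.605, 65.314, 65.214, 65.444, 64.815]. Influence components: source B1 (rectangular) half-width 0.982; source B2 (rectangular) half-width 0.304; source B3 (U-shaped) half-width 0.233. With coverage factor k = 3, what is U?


mean = (63.366 + 63.452 + 63.531 + 65.089 + 67.477 + 68.286 + 63.605 + 65.314 + 65.214 + 65.444 + 64.815) / 11 = 65.05390909
s = sqrt(sum((x - mean)^2)/(n-1)) = 1.6265078
u_A = s / sqrt(n) = 1.6265078 / sqrt(11) = 0.49041055
u_B1 = 0.982 / sqrt(3) = 0.56695796
u_B2 = 0.304 / sqrt(3) = 0.17551448
u_B3 = 0.233 / sqrt(2) = 0.16475588
uc = sqrt(0.49041055^2 + 0.56695796^2 + 0.17551448^2 + 0.16475588^2) = 0.78733326
U = k * uc = 3 * 0.78733326
U = 2.3620

2.3620


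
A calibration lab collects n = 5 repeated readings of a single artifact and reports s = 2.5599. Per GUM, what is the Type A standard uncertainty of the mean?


u_A = s / sqrt(n)
u_A = 2.5599 / sqrt(5)
u_A = 2.5599 / 2.236068
u_A = 1.1448

1.1448


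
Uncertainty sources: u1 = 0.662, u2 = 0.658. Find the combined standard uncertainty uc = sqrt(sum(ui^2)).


uc = sqrt(0.662^2 + 0.658^2)
uc = sqrt(0.871208)
uc = 0.9334

0.9334


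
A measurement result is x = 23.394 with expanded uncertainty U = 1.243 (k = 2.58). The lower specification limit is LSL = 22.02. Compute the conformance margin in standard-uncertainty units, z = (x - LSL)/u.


u = U / k = 1.243 / 2.58 = 0.48178295
margin = |LSL - x| = |22.02 - 23.394| = 1.374
z = margin / u = 1.374 / 0.48178295
z = 2.8519

2.8519


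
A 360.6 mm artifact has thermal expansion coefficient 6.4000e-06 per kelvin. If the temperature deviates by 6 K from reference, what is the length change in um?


dL = L * alpha * dT
= 360.6 * 6.4000e-06 * 6
= 0.0138470 mm
dL_um = 0.0138470 * 1000 = 13.8470 um

13.8470


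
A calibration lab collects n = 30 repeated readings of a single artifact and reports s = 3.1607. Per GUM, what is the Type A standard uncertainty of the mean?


u_A = s / sqrt(n)
u_A = 3.1607 / sqrt(30)
u_A = 3.1607 / 5.4772256
u_A = 0.5771

0.5771


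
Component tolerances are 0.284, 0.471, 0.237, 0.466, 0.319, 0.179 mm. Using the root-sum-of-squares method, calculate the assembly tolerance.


RSS = sqrt(0.284^2 + 0.471^2 + 0.237^2 + 0.466^2 + 0.319^2 + 0.179^2)
= sqrt(0.709624)
= 0.8424

0.8424


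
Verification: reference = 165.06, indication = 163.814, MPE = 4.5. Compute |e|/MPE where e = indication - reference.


e = indication - reference = 163.814 - 165.06 = -1.2460
|e| = 1.2460
ratio = |e| / MPE = 1.2460 / 4.5
ratio = 0.2769

0.2769


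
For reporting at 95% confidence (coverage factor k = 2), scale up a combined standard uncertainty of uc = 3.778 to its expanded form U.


U = k * uc
U = 2 * 3.778
U = 7.5560

7.5560


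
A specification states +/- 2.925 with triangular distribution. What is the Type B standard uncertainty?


u_B = half_width / sqrt(6)
u_B = 2.925 / 2.4494897
u_B = 1.1941

1.1941


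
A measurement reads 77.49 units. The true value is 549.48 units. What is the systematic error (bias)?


Systematic error = measured - true
= 77.49 - 549.48
= -471.9900

-471.9900


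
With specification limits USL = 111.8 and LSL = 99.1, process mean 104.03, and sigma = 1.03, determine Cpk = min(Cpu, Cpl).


Cpu = (USL - mean) / (3*sigma) = (111.8 - 104.03) / (3*1.03) = 2.5146
Cpl = (mean - LSL) / (3*sigma) = (104.03 - 99.1) / (3*1.03) = 1.5955
Cpk = min(Cpu, Cpl) = 1.5955

1.5955


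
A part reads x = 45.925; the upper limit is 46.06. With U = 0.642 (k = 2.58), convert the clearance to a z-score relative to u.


u = U / k = 0.642 / 2.58 = 0.24883721
margin = |USL - x| = |46.06 - 45.925| = 0.135
z = margin / u = 0.135 / 0.24883721
z = 0.5425

0.5425


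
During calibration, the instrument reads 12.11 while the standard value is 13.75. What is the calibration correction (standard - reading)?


Correction = standard - reading
= 13.75 - 12.11
= 1.6400

1.6400


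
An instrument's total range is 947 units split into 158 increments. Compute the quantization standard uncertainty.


resolution = range / divisions
resolution = 947 / 158 = 5.9936709
u_res = resolution / (2*sqrt(3))
u_res = 5.9936709 / 3.4641016
u_res = 1.7302

1.7302


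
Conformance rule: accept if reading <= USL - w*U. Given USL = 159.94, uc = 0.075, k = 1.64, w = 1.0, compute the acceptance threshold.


U = k * uc = 1.64 * 0.075 = 0.123
guard band g = w * U = 1.0 * 0.123 = 0.123
AL = USL - g = 159.94 - 0.123
AL = 159.8170

159.8170


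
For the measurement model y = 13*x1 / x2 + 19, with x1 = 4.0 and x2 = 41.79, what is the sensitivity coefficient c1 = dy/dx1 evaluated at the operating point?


y = 13*x1 / x2 + 19
dy/dx1 = 13/x2
Evaluate at x2 = 41.79: c1 = 13 / 41.79
c1 = 0.3111

0.3111


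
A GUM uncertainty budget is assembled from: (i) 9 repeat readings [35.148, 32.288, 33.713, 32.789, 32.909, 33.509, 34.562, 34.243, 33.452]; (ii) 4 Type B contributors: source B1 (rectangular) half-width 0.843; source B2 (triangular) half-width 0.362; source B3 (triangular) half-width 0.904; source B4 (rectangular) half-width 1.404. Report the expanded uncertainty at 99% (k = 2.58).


mean = (35.148 + 32.288 + 33.713 + 32.789 + 32.909 + 33.509 + 34.562 + 34.243 + 33.452) / 9 = 33.62366667
s = sqrt(sum((x - mean)^2)/(n-1)) = 0.91033346
u_A = s / sqrt(n) = 0.91033346 / sqrt(9) = 0.30344449
u_B1 = 0.843 / sqrt(3) = 0.48670628
u_B2 = 0.362 / sqrt(6) = 0.14778588
u_B3 = 0.904 / sqrt(6) = 0.36905645
u_B4 = 1.404 / sqrt(3) = 0.81059978
uc = sqrt(0.30344449^2 + 0.48670628^2 + 0.14778588^2 + 0.36905645^2 + 0.81059978^2) = 1.0696153
U = k * uc = 2.58 * 1.0696153
U = 2.7596

2.7596


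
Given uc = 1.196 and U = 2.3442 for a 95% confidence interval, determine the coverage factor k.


k = U / uc
k = 2.3442 / 1.196
k = 1.96

1.96


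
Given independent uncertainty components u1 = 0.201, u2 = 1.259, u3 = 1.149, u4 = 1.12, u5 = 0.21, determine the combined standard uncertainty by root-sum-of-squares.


uc = sqrt(0.201^2 + 1.259^2 + 1.149^2 + 1.12^2 + 0.21^2)
uc = sqrt(4.244183)
uc = 2.0601

2.0601


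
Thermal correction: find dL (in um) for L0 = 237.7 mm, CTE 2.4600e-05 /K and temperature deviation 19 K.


dL = L * alpha * dT
= 237.7 * 2.4600e-05 * 19
= 0.1111010 mm
dL_um = 0.1111010 * 1000 = 111.1010 um

111.1010


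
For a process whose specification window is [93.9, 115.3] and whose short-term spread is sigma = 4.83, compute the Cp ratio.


Cp = (USL - LSL) / (6 * sigma)
= (115.3 - 93.9) / (6 * 4.83)
= 21.4000 / 28.9800
= 0.7384

0.7384


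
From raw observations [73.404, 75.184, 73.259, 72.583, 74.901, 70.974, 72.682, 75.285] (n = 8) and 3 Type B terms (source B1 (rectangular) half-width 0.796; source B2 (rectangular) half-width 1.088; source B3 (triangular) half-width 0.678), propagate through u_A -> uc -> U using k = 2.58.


mean = (73.404 + 75.184 + 73.259 + 72.583 + 74.901 + 70.974 + 72.682 + 75.285) / 8 = 73.534
s = sqrt(sum((x - mean)^2)/(n-1)) = 1.5087185
u_A = s / sqrt(n) = 1.5087185 / sqrt(8) = 0.53341254
u_B1 = 0.796 / sqrt(3) = 0.45957081
u_B2 = 1.088 / sqrt(3) = 0.62815709
u_B3 = 0.678 / sqrt(6) = 0.27679234
uc = sqrt(0.53341254^2 + 0.45957081^2 + 0.62815709^2 + 0.27679234^2) = 0.98332578
U = k * uc = 2.58 * 0.98332578
U = 2.5370

2.5370


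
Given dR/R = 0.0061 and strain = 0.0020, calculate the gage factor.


GF = (dR/R) / epsilon
= 0.0061 / 0.0020
= 3.0500

3.0500


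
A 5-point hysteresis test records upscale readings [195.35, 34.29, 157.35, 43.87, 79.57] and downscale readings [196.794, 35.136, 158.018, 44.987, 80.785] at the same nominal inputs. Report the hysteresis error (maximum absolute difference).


|195.35 - 196.794| = 1.4440
|34.29 - 35.136| = 0.8460
|157.35 - 158.018| = 0.6680
|43.87 - 44.987| = 1.1170
|79.57 - 80.785| = 1.2150
hysteresis = max(diffs) = 1.4440

1.4440


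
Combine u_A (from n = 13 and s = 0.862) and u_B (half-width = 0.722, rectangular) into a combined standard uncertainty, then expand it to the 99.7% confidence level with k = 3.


u_A = s / sqrt(n) = 0.862 / sqrt(13) = 0.23907578
u_B = half_width / sqrt(3) = 0.722 / sqrt(3) = 0.41684689
uc = sqrt(u_A^2 + u_B^2) = sqrt(0.23907578^2 + 0.41684689^2) = 0.48053986
U = k * uc = 3 * 0.48053986
U = 1.4416

1.4416


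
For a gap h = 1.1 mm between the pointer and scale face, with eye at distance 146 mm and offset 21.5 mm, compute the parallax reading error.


error = h * offset / d
= 1.1 * 21.5 / 146
= 0.1620

0.1620


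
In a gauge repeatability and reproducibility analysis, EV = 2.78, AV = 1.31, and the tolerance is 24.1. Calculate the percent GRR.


GRR = sqrt(EV^2 + AV^2) = sqrt(2.78^2 + 1.31^2) = 3.0731905
%GRR = GRR / tol * 100 = 3.0731905 / 24.1 * 100
%GRR = 12.7518

12.7518


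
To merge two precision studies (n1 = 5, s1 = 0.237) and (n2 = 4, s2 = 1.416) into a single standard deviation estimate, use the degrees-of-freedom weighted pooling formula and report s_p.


s_p = sqrt(((n1-1)*s1^2 + (n2-1)*s2^2) / (n1+n2-2))
numerator = (5-1)*0.237^2 + (4-1)*1.416^2 = 0.224676 + 6.015168 = 6.239844
denominator = 5 + 4 - 2 = 7
s_p^2 = 6.239844 / 7 = 0.89140629
s_p = sqrt(0.89140629) = 0.9441

0.9441


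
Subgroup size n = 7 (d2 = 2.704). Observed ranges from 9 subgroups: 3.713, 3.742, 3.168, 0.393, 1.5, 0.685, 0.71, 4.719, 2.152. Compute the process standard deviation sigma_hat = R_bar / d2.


R_bar = (3.713 + 3.742 + 3.168 + 0.393 + 1.5 + 0.685 + 0.71 + 4.719 + 2.152) / 9
R_bar = 20.782 / 9 = 2.3091111
sigma_hat = R_bar / d2 = 2.3091111 / 2.704 = 0.8540

0.8540


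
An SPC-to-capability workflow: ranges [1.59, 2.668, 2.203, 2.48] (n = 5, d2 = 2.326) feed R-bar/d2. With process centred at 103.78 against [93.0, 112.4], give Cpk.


R_bar = (1.59 + 2.668 + 2.203 + 2.48) / 4 = 2.23525
sigma = R_bar / d2 = 2.23525 / 2.326 = 0.96098452
Cp = (USL - LSL)/(6*sigma) = (112.4 - 93.0)/(6*0.96098452) = 3.3646
Cpu = (112.4 - 103.78)/(3*0.96098452) = 2.9900
Cpl = (103.78 - 93.0)/(3*0.96098452) = 3.7392
Cpk = min(Cpu, Cpl) = 2.9900

2.9900


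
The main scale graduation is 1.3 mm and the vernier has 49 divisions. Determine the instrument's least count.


LC = MSD / n_div
= 1.3 / 49
= 0.0265

0.0265


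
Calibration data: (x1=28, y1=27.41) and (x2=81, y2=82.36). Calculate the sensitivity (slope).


slope = (y2 - y1) / (x2 - x1)
= (82.36 - 27.41) / (81 - 28)
= 54.9500 / 53
= 1.0368

1.0368


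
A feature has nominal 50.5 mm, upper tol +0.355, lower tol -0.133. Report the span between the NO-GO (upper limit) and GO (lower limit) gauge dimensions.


GO = nominal - lower_tol (smallest hole = maximum material condition)
GO = 50.5 - 0.133 = 50.367
NO-GO = nominal + upper_tol (largest hole = least material condition)
NO-GO = 50.5 + 0.355 = 50.855
spread = NO-GO - GO = 50.855 - 50.367 = 0.4880

0.4880


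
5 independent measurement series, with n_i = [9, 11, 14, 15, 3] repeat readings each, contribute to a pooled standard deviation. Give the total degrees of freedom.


nu = sum_i (n_i - 1)
nu = ((9 - 1) + (11 - 1) + (14 - 1) + (15 - 1) + (3 - 1))
nu = 8 + 10 + 13 + 14 + 2
nu = 47

47


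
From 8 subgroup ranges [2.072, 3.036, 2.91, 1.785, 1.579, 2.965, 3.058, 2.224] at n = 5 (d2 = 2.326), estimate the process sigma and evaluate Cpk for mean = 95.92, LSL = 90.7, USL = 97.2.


R_bar = (2.072 + 3.036 + 2.91 + 1.785 + 1.579 + 2.965 + 3.058 + 2.224) / 8 = 2.453625
sigma = R_bar / d2 = 2.453625 / 2.326 = 1.0548689
Cp = (USL - LSL)/(6*sigma) = (97.2 - 90.7)/(6*1.0548689) = 1.0270
Cpu = (97.2 - 95.92)/(3*1.0548689) = 0.4045
Cpl = (95.92 - 90.7)/(3*1.0548689) = 1.6495
Cpk = min(Cpu, Cpl) = 0.4045

0.4045


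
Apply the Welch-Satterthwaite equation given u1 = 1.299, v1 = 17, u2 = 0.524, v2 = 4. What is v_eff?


uc = sqrt(u1^2 + u2^2) = sqrt(1.299^2 + 0.524^2) = 1.4007059
v_eff = uc^4 / (u1^4/v1 + u2^4/v2)
= 1.4007059^4 / (1.299^4/17 + 0.524^4/4)
= 3.8493538 / 0.18633753
v_eff = 20.6580

20.6580


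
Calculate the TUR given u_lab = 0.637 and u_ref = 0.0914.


TUR = u_lab / u_ref
= 0.637 / 0.0914
= 6.9694

6.9694


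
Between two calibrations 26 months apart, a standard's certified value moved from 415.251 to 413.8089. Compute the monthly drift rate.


rate = (v2 - v1) / months
= (413.8089 - 415.251) / 26
= -1.4421 / 26
= -0.0555

-0.0555


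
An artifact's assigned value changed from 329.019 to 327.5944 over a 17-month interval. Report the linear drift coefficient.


rate = (v2 - v1) / months
= (327.5944 - 329.019) / 17
= -1.4246 / 17
= -0.0838

-0.0838


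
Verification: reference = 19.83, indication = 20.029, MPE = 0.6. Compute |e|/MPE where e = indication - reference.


e = indication - reference = 20.029 - 19.83 = 0.1990
|e| = 0.1990
ratio = |e| / MPE = 0.1990 / 0.6
ratio = 0.3317

0.3317


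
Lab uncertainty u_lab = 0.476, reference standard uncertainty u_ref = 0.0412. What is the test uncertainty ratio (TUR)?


TUR = u_lab / u_ref
= 0.476 / 0.0412
= 11.5534

11.5534


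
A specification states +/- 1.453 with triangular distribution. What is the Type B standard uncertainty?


u_B = half_width / sqrt(6)
u_B = 1.453 / 2.4494897
u_B = 0.5932

0.5932


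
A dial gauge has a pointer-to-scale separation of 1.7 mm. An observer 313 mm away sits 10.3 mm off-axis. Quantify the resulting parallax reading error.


error = h * offset / d
= 1.7 * 10.3 / 313
= 0.0559

0.0559


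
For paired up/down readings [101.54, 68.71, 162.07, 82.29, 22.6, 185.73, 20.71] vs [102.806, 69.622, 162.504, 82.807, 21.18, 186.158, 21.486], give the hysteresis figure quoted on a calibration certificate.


|101.54 - 102.806| = 1.2660
|68.71 - 69.622| = 0.9120
|162.07 - 162.504| = 0.4340
|82.29 - 82.807| = 0.5170
|22.6 - 21.18| = 1.4200
|185.73 - 186.158| = 0.4280
|20.71 - 21.486| = 0.7760
hysteresis = max(diffs) = 1.4200

1.4200


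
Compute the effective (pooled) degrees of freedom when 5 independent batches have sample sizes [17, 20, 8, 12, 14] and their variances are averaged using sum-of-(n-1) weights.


nu = sum_i (n_i - 1)
nu = ((17 - 1) + (20 - 1) + (8 - 1) + (12 - 1) + (14 - 1))
nu = 16 + 19 + 7 + 11 + 13
nu = 66

66


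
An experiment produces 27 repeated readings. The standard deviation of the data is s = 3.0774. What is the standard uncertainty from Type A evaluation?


u_A = s / sqrt(n)
u_A = 3.0774 / sqrt(27)
u_A = 3.0774 / 5.1961524
u_A = 0.5922

0.5922


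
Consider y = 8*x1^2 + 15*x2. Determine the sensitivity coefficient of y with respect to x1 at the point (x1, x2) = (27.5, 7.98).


y = 8*x1^2 + 15*x2
dy/dx1 = 2*8*x1
Evaluate at x1 = 27.5: c1 = 16 * 27.5
c1 = 440.0000

440.0000


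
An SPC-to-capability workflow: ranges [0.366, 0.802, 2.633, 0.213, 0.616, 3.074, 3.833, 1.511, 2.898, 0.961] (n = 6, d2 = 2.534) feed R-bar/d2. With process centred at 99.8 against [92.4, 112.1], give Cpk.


R_bar = (0.366 + 0.802 + 2.633 + 0.213 + 0.616 + 3.074 + 3.833 + 1.511 + 2.898 + 0.961) / 10 = 1.6907
sigma = R_bar / d2 = 1.6907 / 2.534 = 0.667206
Cp = (USL - LSL)/(6*sigma) = (112.1 - 92.4)/(6*0.667206) = 4.9210
Cpu = (112.1 - 99.8)/(3*0.667206) = 6.1450
Cpl = (99.8 - 92.4)/(3*0.667206) = 3.6970
Cpk = min(Cpu, Cpl) = 3.6970

3.6970


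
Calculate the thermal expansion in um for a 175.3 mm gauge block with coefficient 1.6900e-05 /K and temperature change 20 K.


dL = L * alpha * dT
= 175.3 * 1.6900e-05 * 20
= 0.0592514 mm
dL_um = 0.0592514 * 1000 = 59.2514 um

59.2514


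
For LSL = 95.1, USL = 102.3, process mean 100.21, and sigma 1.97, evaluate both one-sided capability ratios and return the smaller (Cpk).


Cpu = (USL - mean) / (3*sigma) = (102.3 - 100.21) / (3*1.97) = 0.3536
Cpl = (mean - LSL) / (3*sigma) = (100.21 - 95.1) / (3*1.97) = 0.8646
Cpk = min(Cpu, Cpl) = 0.3536

0.3536


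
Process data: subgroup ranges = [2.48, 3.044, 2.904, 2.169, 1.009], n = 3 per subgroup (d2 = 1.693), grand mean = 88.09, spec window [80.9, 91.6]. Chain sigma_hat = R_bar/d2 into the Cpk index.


R_bar = (2.48 + 3.044 + 2.904 + 2.169 + 1.009) / 5 = 2.3212
sigma = R_bar / d2 = 2.3212 / 1.693 = 1.3710573
Cp = (USL - LSL)/(6*sigma) = (91.6 - 80.9)/(6*1.3710573) = 1.3007
Cpu = (91.6 - 88.09)/(3*1.3710573) = 0.8534
Cpl = (88.09 - 80.9)/(3*1.3710573) = 1.7480
Cpk = min(Cpu, Cpl) = 0.8534

0.8534


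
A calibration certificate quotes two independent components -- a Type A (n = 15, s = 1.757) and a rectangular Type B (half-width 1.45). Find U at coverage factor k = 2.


u_A = s / sqrt(n) = 1.757 / sqrt(15) = 0.45365545
u_B = half_width / sqrt(3) = 1.45 / sqrt(3) = 0.83715789
uc = sqrt(u_A^2 + u_B^2) = sqrt(0.45365545^2 + 0.83715789^2) = 0.95217467
U = k * uc = 2 * 0.95217467
U = 1.9043

1.9043


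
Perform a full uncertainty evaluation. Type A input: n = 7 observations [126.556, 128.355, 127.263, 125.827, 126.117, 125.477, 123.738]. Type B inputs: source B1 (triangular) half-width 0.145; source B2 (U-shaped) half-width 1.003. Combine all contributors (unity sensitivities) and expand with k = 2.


mean = (126.556 + 128.355 + 127.263 + 125.827 + 126.117 + 125.477 + 123.738) / 7 = 126.1904286
s = sqrt(sum((x - mean)^2)/(n-1)) = 1.4508779
u_A = s / sqrt(n) = 1.4508779 / sqrt(7) = 0.5483803
u_B1 = 0.145 / sqrt(6) = 0.059196002
u_B2 = 1.003 / sqrt(2) = 0.7092281
uc = sqrt(0.5483803^2 + 0.059196002^2 + 0.7092281^2) = 0.89845958
U = k * uc = 2 * 0.89845958
U = 1.7969

1.7969


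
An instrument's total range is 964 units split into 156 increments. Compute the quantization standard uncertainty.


resolution = range / divisions
resolution = 964 / 156 = 6.1794872
u_res = resolution / (2*sqrt(3))
u_res = 6.1794872 / 3.4641016
u_res = 1.7839

1.7839


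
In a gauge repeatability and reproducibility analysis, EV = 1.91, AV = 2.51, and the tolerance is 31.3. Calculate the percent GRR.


GRR = sqrt(EV^2 + AV^2) = sqrt(1.91^2 + 2.51^2) = 3.1540767
%GRR = GRR / tol * 100 = 3.1540767 / 31.3 * 100
%GRR = 10.0769

10.0769


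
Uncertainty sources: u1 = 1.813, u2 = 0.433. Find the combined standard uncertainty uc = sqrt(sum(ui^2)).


uc = sqrt(1.813^2 + 0.433^2)
uc = sqrt(3.474458)
uc = 1.8640

1.8640


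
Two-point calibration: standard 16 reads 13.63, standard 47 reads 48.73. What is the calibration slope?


slope = (y2 - y1) / (x2 - x1)
= (48.73 - 13.63) / (47 - 16)
= 35.1000 / 31
= 1.1323

1.1323


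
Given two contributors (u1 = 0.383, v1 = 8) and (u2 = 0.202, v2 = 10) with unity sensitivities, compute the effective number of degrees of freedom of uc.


uc = sqrt(u1^2 + u2^2) = sqrt(0.383^2 + 0.202^2) = 0.43300462
v_eff = uc^4 / (u1^4/v1 + u2^4/v2)
= 0.43300462^4 / (0.383^4/8 + 0.202^4/10)
= 0.035153625 / 0.0028562045
v_eff = 12.3078

12.3078


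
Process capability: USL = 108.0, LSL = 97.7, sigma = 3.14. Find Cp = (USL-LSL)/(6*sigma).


Cp = (USL - LSL) / (6 * sigma)
= (108.0 - 97.7) / (6 * 3.14)
= 10.3000 / 18.8400
= 0.5467

0.5467


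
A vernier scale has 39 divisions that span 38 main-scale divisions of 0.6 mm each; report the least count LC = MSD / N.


LC = MSD / n_div
= 0.6 / 39
= 0.0154

0.0154


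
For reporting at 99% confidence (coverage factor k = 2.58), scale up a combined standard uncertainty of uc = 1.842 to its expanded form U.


U = k * uc
U = 2.58 * 1.842
U = 4.7524

4.7524


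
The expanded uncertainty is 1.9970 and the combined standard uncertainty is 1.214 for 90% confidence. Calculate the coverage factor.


k = U / uc
k = 1.9970 / 1.214
k = 1.645

1.645


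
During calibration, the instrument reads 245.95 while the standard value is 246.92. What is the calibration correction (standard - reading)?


Correction = standard - reading
= 246.92 - 245.95
= 0.9700

0.9700


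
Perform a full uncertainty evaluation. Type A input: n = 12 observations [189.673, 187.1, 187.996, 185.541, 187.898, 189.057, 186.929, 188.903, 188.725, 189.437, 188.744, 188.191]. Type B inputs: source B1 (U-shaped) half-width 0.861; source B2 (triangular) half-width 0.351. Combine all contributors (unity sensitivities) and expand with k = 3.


mean = (189.673 + 187.1 + 187.996 + 185.541 + 187.898 + 189.057 + 186.929 + 188.903 + 188.725 + 189.437 + 188.744 + 188.191) / 12 = 188.1828333
s = sqrt(sum((x - mean)^2)/(n-1)) = 1.1880161
u_A = s / sqrt(n) = 1.1880161 / sqrt(12) = 0.34295071
u_B1 = 0.861 / sqrt(2) = 0.60881894
u_B2 = 0.351 / sqrt(6) = 0.14329515
uc = sqrt(0.34295071^2 + 0.60881894^2 + 0.14329515^2) = 0.71330862
U = k * uc = 3 * 0.71330862
U = 2.1399

2.1399


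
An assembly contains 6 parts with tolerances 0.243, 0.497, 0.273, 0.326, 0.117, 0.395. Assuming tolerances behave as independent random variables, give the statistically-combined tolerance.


RSS = sqrt(0.243^2 + 0.497^2 + 0.273^2 + 0.326^2 + 0.117^2 + 0.395^2)
= sqrt(0.656577)
= 0.8103

0.8103


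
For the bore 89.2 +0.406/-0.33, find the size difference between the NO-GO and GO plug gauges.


GO = nominal - lower_tol (smallest hole = maximum material condition)
GO = 89.2 - 0.33 = 88.87
NO-GO = nominal + upper_tol (largest hole = least material condition)
NO-GO = 89.2 + 0.406 = 89.606
spread = NO-GO - GO = 89.606 - 88.87 = 0.7360

0.7360


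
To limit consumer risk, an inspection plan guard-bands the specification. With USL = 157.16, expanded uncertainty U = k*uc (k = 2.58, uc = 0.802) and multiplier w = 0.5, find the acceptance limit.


U = k * uc = 2.58 * 0.802 = 2.06916
guard band g = w * U = 0.5 * 2.06916 = 1.03458
AL = USL - g = 157.16 - 1.03458
AL = 156.1254

156.1254


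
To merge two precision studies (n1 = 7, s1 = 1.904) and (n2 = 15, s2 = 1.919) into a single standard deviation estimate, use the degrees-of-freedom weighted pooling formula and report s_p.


s_p = sqrt(((n1-1)*s1^2 + (n2-1)*s2^2) / (n1+n2-2))
numerator = (7-1)*1.904^2 + (15-1)*1.919^2 = 21.751296 + 51.555854 = 73.30715
denominator = 7 + 15 - 2 = 20
s_p^2 = 73.30715 / 20 = 3.6653575
s_p = sqrt(3.6653575) = 1.9145

1.9145


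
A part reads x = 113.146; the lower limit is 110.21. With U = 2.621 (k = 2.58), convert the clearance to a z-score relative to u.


u = U / k = 2.621 / 2.58 = 1.0158915
margin = |LSL - x| = |110.21 - 113.146| = 2.936
z = margin / u = 2.936 / 1.0158915
z = 2.8901

2.8901


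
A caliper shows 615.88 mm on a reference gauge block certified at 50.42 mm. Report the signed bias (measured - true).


Systematic error = measured - true
= 615.88 - 50.42
= 565.4600

565.4600


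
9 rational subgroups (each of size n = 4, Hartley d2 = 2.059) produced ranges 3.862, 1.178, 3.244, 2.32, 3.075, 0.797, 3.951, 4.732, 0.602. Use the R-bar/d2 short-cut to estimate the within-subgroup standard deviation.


R_bar = (3.862 + 1.178 + 3.244 + 2.32 + 3.075 + 0.797 + 3.951 + 4.732 + 0.602) / 9
R_bar = 23.761 / 9 = 2.6401111
sigma_hat = R_bar / d2 = 2.6401111 / 2.059 = 1.2822

1.2822


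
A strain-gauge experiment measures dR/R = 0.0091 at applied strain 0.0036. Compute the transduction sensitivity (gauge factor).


GF = (dR/R) / epsilon
= 0.0091 / 0.0036
= 2.5278

2.5278


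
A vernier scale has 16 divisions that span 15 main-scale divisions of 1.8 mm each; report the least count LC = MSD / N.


LC = MSD / n_div
= 1.8 / 16
= 0.1125

0.1125


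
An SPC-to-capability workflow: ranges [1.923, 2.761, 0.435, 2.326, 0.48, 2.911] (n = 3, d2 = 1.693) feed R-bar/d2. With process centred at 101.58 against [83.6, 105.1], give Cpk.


R_bar = (1.923 + 2.761 + 0.435 + 2.326 + 0.48 + 2.911) / 6 = 1.806
sigma = R_bar / d2 = 1.806 / 1.693 = 1.0667454
Cp = (USL - LSL)/(6*sigma) = (105.1 - 83.6)/(6*1.0667454) = 3.3591
Cpu = (105.1 - 101.58)/(3*1.0667454) = 1.0999
Cpl = (101.58 - 83.6)/(3*1.0667454) = 5.6183
Cpk = min(Cpu, Cpl) = 1.0999

1.0999


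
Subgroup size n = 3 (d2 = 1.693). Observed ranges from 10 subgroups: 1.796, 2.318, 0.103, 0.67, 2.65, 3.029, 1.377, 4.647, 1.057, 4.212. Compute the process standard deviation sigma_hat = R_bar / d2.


R_bar = (1.796 + 2.318 + 0.103 + 0.67 + 2.65 + 3.029 + 1.377 + 4.647 + 1.057 + 4.212) / 10
R_bar = 21.859 / 10 = 2.1859
sigma_hat = R_bar / d2 = 2.1859 / 1.693 = 1.2911

1.2911


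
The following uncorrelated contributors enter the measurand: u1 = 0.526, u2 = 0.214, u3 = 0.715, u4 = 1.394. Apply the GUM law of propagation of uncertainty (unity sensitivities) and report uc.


uc = sqrt(0.526^2 + 0.214^2 + 0.715^2 + 1.394^2)
uc = sqrt(2.776933)
uc = 1.6664

1.6664


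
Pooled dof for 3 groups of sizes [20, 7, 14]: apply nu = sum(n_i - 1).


nu = sum_i (n_i - 1)
nu = ((20 - 1) + (7 - 1) + (14 - 1))
nu = 19 + 6 + 13
nu = 38

38


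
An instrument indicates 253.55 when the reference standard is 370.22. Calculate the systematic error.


Systematic error = measured - true
= 253.55 - 370.22
= -116.6700

-116.6700


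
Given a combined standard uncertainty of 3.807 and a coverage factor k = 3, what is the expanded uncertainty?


U = k * uc
U = 3 * 3.807
U = 11.4210

11.4210


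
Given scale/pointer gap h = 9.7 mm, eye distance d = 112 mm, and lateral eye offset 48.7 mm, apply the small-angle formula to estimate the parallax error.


error = h * offset / d
= 9.7 * 48.7 / 112
= 4.2178

4.2178


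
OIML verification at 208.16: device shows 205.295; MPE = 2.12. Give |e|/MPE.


e = indication - reference = 205.295 - 208.16 = -2.8650
|e| = 2.8650
ratio = |e| / MPE = 2.8650 / 2.12
ratio = 1.3514

1.3514


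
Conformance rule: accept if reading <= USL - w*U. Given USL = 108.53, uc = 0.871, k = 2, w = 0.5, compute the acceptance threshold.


U = k * uc = 2 * 0.871 = 1.742
guard band g = w * U = 0.5 * 1.742 = 0.871
AL = USL - g = 108.53 - 0.871
AL = 107.6590

107.6590


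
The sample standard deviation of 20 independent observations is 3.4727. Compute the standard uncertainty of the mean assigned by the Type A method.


u_A = s / sqrt(n)
u_A = 3.4727 / sqrt(20)
u_A = 3.4727 / 4.472136
u_A = 0.7765

0.7765


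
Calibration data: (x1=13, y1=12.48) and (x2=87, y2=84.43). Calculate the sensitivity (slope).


slope = (y2 - y1) / (x2 - x1)
= (84.43 - 12.48) / (87 - 13)
= 71.9500 / 74
= 0.9723

0.9723


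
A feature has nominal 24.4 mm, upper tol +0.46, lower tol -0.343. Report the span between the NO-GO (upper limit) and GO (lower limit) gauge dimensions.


GO = nominal - lower_tol (smallest hole = maximum material condition)
GO = 24.4 - 0.343 = 24.057
NO-GO = nominal + upper_tol (largest hole = least material condition)
NO-GO = 24.4 + 0.46 = 24.86
spread = NO-GO - GO = 24.86 - 24.057 = 0.8030

0.8030


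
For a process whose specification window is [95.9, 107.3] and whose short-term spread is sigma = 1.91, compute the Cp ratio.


Cp = (USL - LSL) / (6 * sigma)
= (107.3 - 95.9) / (6 * 1.91)
= 11.4000 / 11.4600
= 0.9948

0.9948


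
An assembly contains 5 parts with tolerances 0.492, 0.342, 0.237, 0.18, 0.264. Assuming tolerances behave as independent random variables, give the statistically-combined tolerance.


RSS = sqrt(0.492^2 + 0.342^2 + 0.237^2 + 0.18^2 + 0.264^2)
= sqrt(0.517293)
= 0.7192

0.7192


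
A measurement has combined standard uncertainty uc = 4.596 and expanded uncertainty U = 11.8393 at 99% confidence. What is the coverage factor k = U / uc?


k = U / uc
k = 11.8393 / 4.596
k = 2.576

2.576


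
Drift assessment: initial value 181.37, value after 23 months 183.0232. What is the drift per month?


rate = (v2 - v1) / months
= (183.0232 - 181.37) / 23
= 1.6532 / 23
= 0.0719

0.0719


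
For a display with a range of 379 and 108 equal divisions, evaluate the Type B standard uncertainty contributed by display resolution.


resolution = range / divisions
resolution = 379 / 108 = 3.5092593
u_res = resolution / (2*sqrt(3))
u_res = 3.5092593 / 3.4641016
u_res = 1.0130

1.0130


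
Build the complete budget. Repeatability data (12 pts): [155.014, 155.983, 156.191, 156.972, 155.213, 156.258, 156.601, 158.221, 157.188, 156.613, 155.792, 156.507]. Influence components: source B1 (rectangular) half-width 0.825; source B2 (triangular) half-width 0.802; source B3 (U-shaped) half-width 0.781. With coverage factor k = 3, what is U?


mean = (155.014 + 155.983 + 156.191 + 156.972 + 155.213 + 156.258 + 156.601 + 158.221 + 157.188 + 156.613 + 155.792 + 156.507) / 12 = 156.3794167
s = sqrt(sum((x - mean)^2)/(n-1)) = 0.8683143
u_A = s / sqrt(n) = 0.8683143 / sqrt(12) = 0.25066075
u_B1 = 0.825 / sqrt(3) = 0.47631397
u_B2 = 0.802 / sqrt(6) = 0.32741513
u_B3 = 0.781 / sqrt(2) = 0.5522504
uc = sqrt(0.25066075^2 + 0.47631397^2 + 0.32741513^2 + 0.5522504^2) = 0.83778695
U = k * uc = 3 * 0.83778695
U = 2.5134

2.5134


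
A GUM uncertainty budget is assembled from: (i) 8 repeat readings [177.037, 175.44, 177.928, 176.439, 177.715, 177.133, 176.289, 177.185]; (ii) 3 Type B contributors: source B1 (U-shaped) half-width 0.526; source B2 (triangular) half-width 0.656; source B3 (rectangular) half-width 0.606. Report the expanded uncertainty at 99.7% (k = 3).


mean = (177.037 + 175.44 + 177.928 + 176.439 + 177.715 + 177.133 + 176.289 + 177.185) / 8 = 176.89575
s = sqrt(sum((x - mean)^2)/(n-1)) = 0.80999026
u_A = s / sqrt(n) = 0.80999026 / sqrt(8) = 0.2863748
u_B1 = 0.526 / sqrt(2) = 0.37193817
u_B2 = 0.656 / sqrt(6) = 0.26781088
u_B3 = 0.606 / sqrt(3) = 0.34987426
uc = sqrt(0.2863748^2 + 0.37193817^2 + 0.26781088^2 + 0.34987426^2) = 0.64380369
U = k * uc = 3 * 0.64380369
U = 1.9314

1.9314
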